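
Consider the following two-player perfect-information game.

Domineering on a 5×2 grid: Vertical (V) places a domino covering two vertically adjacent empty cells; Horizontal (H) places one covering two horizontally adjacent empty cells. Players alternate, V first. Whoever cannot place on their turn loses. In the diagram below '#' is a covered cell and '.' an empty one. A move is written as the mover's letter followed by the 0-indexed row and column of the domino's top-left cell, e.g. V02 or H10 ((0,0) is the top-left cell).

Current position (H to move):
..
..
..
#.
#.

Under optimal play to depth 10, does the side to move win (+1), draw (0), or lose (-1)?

ply 1, H at ../../../#./#. | H00=-1→##/../../#./#.; H10=+1→../##/../#./#.*; H20=-1→../../##/#./#.
ply 2, V at ../##/../#./#. | V21=-1→../##/.#/##/#.*; V31=-1→../##/../##/##
ply 3, H at ../##/.#/##/#. | H00=+1→##/##/.#/##/#.*
ply 4: ##/##/.#/##/#. is terminal -1 (V); from ../../../#./#. depth 10

value(../../../#./#., H) = +1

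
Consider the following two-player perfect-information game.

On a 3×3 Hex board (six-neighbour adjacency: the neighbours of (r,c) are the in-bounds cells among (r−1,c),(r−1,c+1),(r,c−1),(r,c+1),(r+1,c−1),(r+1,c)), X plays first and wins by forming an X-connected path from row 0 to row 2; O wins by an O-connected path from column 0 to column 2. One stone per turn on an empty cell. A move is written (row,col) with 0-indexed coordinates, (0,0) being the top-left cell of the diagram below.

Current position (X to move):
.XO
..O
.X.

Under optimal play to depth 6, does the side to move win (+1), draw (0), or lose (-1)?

value(.XO/..O/.X., X) = +1

ply 1, X at .XO/..O/.X. | (0,0)=-1→XXO/..O/.X.; (1,0)=+1→.XO/X.O/.X.*; (1,1)=+1→.XO/.XO/.X.; (2,0)=+1→.XO/..O/XX.; (2,2)=-1→.XO/..O/.XX
ply 2, O at .XO/X.O/.X. | (0,0)=-1→OXO/X.O/.X.*; (1,1)=-1→.XO/XOO/.X.; (2,0)=-1→.XO/X.O/OX.; (2,2)=-1→.XO/X.O/.XO
ply 3, X at OXO/X.O/.X. | (1,1)=+1→OXO/XXO/.X.*; (2,0)=+1→OXO/X.O/XX.; (2,2)=+1→OXO/X.O/.XX
ply 4: OXO/XXO/.X. is terminal -1 (O); from .XO/..O/.X. depth 6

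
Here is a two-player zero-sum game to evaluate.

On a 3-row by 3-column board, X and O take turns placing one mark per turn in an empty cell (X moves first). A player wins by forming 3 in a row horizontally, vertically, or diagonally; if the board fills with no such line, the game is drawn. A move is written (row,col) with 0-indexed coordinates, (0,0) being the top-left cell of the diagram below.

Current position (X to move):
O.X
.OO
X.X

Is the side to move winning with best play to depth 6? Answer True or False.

p1 X@[O.X/.OO/X.X]: (0,1)[OXX/.OO/X.X]-1 (1,0)[O.X/XOO/X.X]+0 (2,1)[O.X/.OO/XXX]+1*
p2 O@[O.X/.OO/XXX] terminal -1; root [O.X/.OO/X.X] d6

X winning at [O.X/.OO/X.X]: True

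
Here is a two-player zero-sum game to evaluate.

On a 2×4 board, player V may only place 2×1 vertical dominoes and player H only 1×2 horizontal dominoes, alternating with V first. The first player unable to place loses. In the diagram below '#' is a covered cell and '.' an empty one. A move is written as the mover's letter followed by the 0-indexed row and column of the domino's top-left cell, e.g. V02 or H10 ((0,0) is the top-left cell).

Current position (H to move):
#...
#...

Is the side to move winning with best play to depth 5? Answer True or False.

[#.../#...] H move#1: H01:+1/###./#...*, H02:+1/#.##/#..., H11:+1/#.../###., H12:+1/#.../#.##
[###./#...] V move#2: V03:-1/####/#..#*
[####/#..#] H move#3: H11:+1/####/####*
[####/####] end (terminal -1, V#4); searched #.../#... to 5

H winning at [#.../#...]: True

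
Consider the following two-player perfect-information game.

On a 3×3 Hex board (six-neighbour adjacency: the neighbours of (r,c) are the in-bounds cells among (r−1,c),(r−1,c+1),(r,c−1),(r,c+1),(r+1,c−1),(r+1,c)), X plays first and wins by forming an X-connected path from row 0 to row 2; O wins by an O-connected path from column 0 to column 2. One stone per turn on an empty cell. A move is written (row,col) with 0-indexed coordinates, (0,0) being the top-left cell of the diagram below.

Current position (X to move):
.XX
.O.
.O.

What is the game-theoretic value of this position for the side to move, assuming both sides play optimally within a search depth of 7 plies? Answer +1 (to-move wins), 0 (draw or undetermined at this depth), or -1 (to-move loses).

p1 X@[.XX/.O./.O.]: (0,0)[XXX/.O./.O.]-1* (1,0)[.XX/XO./.O.]-1 (1,2)[.XX/.OX/.O.]-1 (2,0)[.XX/.O./XO.]-1 (2,2)[.XX/.O./.OX]-1
p2 O@[XXX/.O./.O.]: (1,0)[XXX/OO./.O.]+1* (1,2)[XXX/.OO/.O.]+1 (2,0)[XXX/.O./OO.]+1 (2,2)[XXX/.O./.OO]+1
p3 X@[XXX/OO./.O.]: (1,2)[XXX/OOX/.O.]-1* (2,0)[XXX/OO./XO.]-1 (2,2)[XXX/OO./.OX]-1
p4 O@[XXX/OOX/.O.]: (2,0)[XXX/OOX/OO.]-1 (2,2)[XXX/OOX/.OO]+1*
p5 X@[XXX/OOX/.OO] terminal -1; root [.XX/.O./.O.] d7

value(.XX/.O./.O., X) = -1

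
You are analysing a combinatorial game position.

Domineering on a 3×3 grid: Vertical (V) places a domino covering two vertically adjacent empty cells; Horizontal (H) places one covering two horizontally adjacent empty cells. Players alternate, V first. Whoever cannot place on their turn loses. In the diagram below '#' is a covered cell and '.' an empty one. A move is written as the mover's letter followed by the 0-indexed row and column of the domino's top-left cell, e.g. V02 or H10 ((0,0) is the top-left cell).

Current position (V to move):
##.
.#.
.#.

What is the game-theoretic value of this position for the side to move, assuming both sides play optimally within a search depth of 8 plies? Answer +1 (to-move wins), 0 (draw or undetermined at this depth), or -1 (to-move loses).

[##./.#./.#.] V move#1: V02:+1/###/.##/.#.*, V10:+1/##./##./##., V12:+1/##./.##/.##
[###/.##/.#.] end (terminal -1, H#2); searched ##./.#./.#. to 8

value(##./.#./.#., V) = +1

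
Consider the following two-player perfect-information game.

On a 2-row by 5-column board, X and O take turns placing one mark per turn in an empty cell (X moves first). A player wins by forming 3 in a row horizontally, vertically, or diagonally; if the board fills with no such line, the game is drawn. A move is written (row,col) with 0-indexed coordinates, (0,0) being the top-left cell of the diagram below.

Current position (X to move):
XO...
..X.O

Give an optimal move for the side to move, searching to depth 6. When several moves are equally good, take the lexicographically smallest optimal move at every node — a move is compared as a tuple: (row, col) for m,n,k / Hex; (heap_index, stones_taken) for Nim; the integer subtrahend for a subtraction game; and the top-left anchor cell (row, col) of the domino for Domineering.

X's best at [XO.../..X.O]: (1,1)

[XO.../..X.O] X move#1: (0,2):+0/XOX../..X.O, (0,3):+0/XO.X./..X.O, (0,4):+0/XO..X/..X.O, (1,0):+0/XO.../X.X.O, (1,1):+1/XO.../.XX.O*, (1,3):+0/XO.../..XXO
[XO.../.XX.O] O move#2: (0,2):-1/XOO../.XX.O*, (0,3):-1/XO.O./.XX.O, (0,4):-1/XO..O/.XX.O, (1,0):-1/XO.../OXX.O, (1,3):-1/XO.../.XXOO
[XOO../.XX.O] X move#3: (0,3):+1/XOOX./.XX.O*, (0,4):-1/XOO.X/.XX.O, (1,0):+1/XOO../XXX.O, (1,3):+1/XOO../.XXXO
[XOOX./.XX.O] O move#4: (0,4):-1/XOOXO/.XX.O*, (1,0):-1/XOOX./OXX.O, (1,3):-1/XOOX./.XXOO
[XOOXO/.XX.O] X move#5: (1,0):+1/XOOXO/XXX.O*, (1,3):+1/XOOXO/.XXXO
[XOOXO/XXX.O] end (terminal -1, O#6); searched XO.../..X.O to 6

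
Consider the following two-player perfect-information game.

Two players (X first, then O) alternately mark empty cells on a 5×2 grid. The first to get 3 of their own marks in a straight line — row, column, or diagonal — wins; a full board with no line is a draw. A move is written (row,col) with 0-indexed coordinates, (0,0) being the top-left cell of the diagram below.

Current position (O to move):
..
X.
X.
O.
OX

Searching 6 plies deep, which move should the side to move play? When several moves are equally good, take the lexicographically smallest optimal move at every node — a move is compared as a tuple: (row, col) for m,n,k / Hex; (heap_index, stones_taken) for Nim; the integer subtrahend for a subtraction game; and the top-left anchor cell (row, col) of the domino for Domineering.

p1 O@[../X./X./O./OX]: (0,0)[O./X./X./O./OX]+0* (0,1)[.O/X./X./O./OX]-1 (1,1)[../XO/X./O./OX]-1 (2,1)[../X./XO/O./OX]-1 (3,1)[../X./X./OO/OX]-1
p2 X@[O./X./X./O./OX]: (0,1)[OX/X./X./O./OX]+0* (1,1)[O./XX/X./O./OX]+0 (2,1)[O./X./XX/O./OX]+0 (3,1)[O./X./X./OX/OX]+0
p3 O@[OX/X./X./O./OX]: (1,1)[OX/XO/X./O./OX]+0* (2,1)[OX/X./XO/O./OX]+0 (3,1)[OX/X./X./OO/OX]+0
p4 X@[OX/XO/X./O./OX]: (2,1)[OX/XO/XX/O./OX]+0* (3,1)[OX/XO/X./OX/OX]+0
p5 O@[OX/XO/XX/O./OX]: (3,1)[OX/XO/XX/OO/OX]+0*
p6 X@[OX/XO/XX/OO/OX] terminal +0; root [../X./X./O./OX] d6

O's best at [../X./X./O./OX]: (0,0)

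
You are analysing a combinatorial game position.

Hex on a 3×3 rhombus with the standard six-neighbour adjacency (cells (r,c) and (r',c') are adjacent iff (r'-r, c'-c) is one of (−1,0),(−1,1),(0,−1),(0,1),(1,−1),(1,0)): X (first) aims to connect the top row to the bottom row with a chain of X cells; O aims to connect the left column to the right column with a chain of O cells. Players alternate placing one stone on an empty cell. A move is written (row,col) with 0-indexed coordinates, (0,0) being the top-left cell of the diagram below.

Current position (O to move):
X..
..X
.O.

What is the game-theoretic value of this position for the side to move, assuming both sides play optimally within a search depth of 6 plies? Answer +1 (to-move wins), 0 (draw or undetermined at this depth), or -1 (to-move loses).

ply 1, O at X../..X/.O. | (0,1)=-1→XO./..X/.O.; (0,2)=-1→X.O/..X/.O.; (1,0)=-1→X../O.X/.O.; (1,1)=+1→X../.OX/.O.*; (2,0)=-1→X../..X/OO.; (2,2)=-1→X../..X/.OO
ply 2, X at X../.OX/.O. | (0,1)=-1→XX./.OX/.O.*; (0,2)=-1→X.X/.OX/.O.; (1,0)=-1→X../XOX/.O.; (2,0)=-1→X../.OX/XO.; (2,2)=-1→X../.OX/.OX
ply 3, O at XX./.OX/.O. | (0,2)=+1→XXO/.OX/.O.*; (1,0)=+1→XX./OOX/.O.; (2,0)=+1→XX./.OX/OO.; (2,2)=+1→XX./.OX/.OO
ply 4, X at XXO/.OX/.O. | (1,0)=-1→XXO/XOX/.O.*; (2,0)=-1→XXO/.OX/XO.; (2,2)=-1→XXO/.OX/.OX
ply 5, O at XXO/XOX/.O. | (2,0)=+1→XXO/XOX/OO.*; (2,2)=-1→XXO/XOX/.OO
ply 6: XXO/XOX/OO. is terminal -1 (X); from X../..X/.O. depth 6

value(X../..X/.O., O) = +1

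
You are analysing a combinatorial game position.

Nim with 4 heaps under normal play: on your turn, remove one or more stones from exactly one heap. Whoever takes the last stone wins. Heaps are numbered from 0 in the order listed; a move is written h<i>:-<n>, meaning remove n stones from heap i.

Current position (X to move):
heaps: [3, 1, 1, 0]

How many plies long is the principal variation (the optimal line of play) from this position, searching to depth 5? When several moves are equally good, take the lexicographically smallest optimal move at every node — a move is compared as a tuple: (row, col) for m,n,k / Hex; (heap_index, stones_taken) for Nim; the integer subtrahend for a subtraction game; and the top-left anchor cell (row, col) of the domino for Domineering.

PV length from [(3,1,1,0)]: 3 plies

[(3,1,1,0)] X move#1: h0:-1:-1/(2,1,1,0), h0:-2:-1/(1,1,1,0), h0:-3:+1/(0,1,1,0)*, h1:-1:-1/(3,0,1,0), h2:-1:-1/(3,1,0,0)
[(0,1,1,0)] O move#2: h1:-1:-1/(0,0,1,0)*, h2:-1:-1/(0,1,0,0)
[(0,0,1,0)] X move#3: h2:-1:+1/(0,0,0,0)*
[(0,0,0,0)] end (terminal -1, O#4); searched (3,1,1,0) to 5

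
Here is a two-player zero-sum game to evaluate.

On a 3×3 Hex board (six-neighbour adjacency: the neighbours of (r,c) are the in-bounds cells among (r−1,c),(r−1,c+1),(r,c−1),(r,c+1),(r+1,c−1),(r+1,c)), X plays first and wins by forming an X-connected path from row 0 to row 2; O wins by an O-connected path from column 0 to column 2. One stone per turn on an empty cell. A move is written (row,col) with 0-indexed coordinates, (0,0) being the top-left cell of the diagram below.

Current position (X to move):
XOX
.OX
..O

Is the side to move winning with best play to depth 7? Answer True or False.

ply 1, X at XOX/.OX/..O | (1,0)=+1→XOX/XOX/..O*; (2,0)=+1→XOX/.OX/X.O; (2,1)=+1→XOX/.OX/.XO
ply 2, O at XOX/XOX/..O | (2,0)=-1→XOX/XOX/O.O*; (2,1)=-1→XOX/XOX/.OO
ply 3, X at XOX/XOX/O.O | (2,1)=+1→XOX/XOX/OXO*
ply 4: XOX/XOX/OXO is terminal -1 (O); from XOX/.OX/..O depth 7

X winning at [XOX/.OX/..O]: True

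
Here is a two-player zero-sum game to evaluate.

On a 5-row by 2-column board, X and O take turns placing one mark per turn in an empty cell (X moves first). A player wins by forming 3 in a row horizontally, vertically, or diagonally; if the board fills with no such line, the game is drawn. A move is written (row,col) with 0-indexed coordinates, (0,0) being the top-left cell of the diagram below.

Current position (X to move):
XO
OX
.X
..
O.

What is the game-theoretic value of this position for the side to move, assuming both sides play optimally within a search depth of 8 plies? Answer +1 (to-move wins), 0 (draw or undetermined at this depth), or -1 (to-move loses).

value(XO/OX/.X/../O., X) = +1

p1 X@[XO/OX/.X/../O.]: (2,0)[XO/OX/XX/../O.]+0 (3,0)[XO/OX/.X/X./O.]+0 (3,1)[XO/OX/.X/.X/O.]+1* (4,1)[XO/OX/.X/../OX]+0
p2 O@[XO/OX/.X/.X/O.] terminal -1; root [XO/OX/.X/../O.] d8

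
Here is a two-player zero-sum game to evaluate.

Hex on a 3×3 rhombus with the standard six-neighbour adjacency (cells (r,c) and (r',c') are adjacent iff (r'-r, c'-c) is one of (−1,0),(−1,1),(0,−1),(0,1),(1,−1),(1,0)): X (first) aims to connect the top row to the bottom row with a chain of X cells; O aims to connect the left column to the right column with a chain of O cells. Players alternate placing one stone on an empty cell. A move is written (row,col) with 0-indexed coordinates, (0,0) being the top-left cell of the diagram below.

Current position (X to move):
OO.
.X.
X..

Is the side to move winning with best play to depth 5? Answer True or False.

X winning at [OO./.X./X..]: True

p1 X@[OO./.X./X..]: (0,2)[OOX/.X./X..]+1* (1,0)[OO./XX./X..]-1 (1,2)[OO./.XX/X..]-1 (2,1)[OO./.X./XX.]-1 (2,2)[OO./.X./X.X]-1
p2 O@[OOX/.X./X..] terminal -1; root [OO./.X./X..] d5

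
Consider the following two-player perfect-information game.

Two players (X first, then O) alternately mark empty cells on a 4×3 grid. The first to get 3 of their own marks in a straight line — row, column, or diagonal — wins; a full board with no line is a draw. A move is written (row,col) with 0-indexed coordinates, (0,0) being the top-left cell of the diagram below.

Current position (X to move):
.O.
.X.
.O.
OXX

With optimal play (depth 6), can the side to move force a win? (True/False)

X winning at [.O./.X./.O./OXX]: True

ply 1, X at .O./.X./.O./OXX | (0,0)=-1→XO./.X./.O./OXX; (0,2)=-1→.OX/.X./.O./OXX; (1,0)=-1→.O./XX./.O./OXX; (1,2)=+1→.O./.XX/.O./OXX*; (2,0)=-1→.O./.X./XO./OXX; (2,2)=-1→.O./.X./.OX/OXX
ply 2, O at .O./.XX/.O./OXX | (0,0)=-1→OO./.XX/.O./OXX*; (0,2)=-1→.OO/.XX/.O./OXX; (1,0)=-1→.O./OXX/.O./OXX; (2,0)=-1→.O./.XX/OO./OXX; (2,2)=-1→.O./.XX/.OO/OXX
ply 3, X at OO./.XX/.O./OXX | (0,2)=+1→OOX/.XX/.O./OXX*; (1,0)=+1→OO./XXX/.O./OXX; (2,0)=-1→OO./.XX/XO./OXX; (2,2)=+1→OO./.XX/.OX/OXX
ply 4, O at OOX/.XX/.O./OXX | (1,0)=-1→OOX/OXX/.O./OXX*; (2,0)=-1→OOX/.XX/OO./OXX; (2,2)=-1→OOX/.XX/.OO/OXX
ply 5, X at OOX/OXX/.O./OXX | (2,0)=+1→OOX/OXX/XO./OXX*; (2,2)=+1→OOX/OXX/.OX/OXX
ply 6: OOX/OXX/XO./OXX is terminal -1 (O); from .O./.X./.O./OXX depth 6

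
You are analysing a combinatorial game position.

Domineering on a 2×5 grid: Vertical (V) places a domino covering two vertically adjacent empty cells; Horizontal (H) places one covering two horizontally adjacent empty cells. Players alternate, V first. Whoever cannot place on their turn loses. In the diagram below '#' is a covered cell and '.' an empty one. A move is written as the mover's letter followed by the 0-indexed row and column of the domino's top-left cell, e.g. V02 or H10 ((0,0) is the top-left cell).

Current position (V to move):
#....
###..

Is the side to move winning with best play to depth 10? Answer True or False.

V winning at [#..../###..]: True

[#..../###..] V move#1: V03:+1/#..#./####.*, V04:-1/#...#/###.#
[#..#./####.] H move#2: H01:-1/####./####.*
[####./####.] V move#3: V04:+1/#####/#####*
[#####/#####] end (terminal -1, H#4); searched #..../###.. to 10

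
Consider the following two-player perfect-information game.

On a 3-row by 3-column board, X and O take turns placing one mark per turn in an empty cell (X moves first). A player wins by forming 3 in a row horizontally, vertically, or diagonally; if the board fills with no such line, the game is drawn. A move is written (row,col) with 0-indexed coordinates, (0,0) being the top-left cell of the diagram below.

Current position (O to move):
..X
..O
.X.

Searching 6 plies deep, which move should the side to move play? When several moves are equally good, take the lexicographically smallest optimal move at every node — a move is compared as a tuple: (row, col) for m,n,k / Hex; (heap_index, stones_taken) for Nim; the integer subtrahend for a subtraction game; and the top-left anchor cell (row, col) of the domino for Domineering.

O's best at [..X/..O/.X.]: (1,1)

ply 1, O at ..X/..O/.X. | (0,0)=-1→O.X/..O/.X.; (0,1)=-1→.OX/..O/.X.; (1,0)=-1→..X/O.O/.X.; (1,1)=+0→..X/.OO/.X.*; (2,0)=-1→..X/..O/OX.; (2,2)=-1→..X/..O/.XO
ply 2, X at ..X/.OO/.X. | (0,0)=-1→X.X/.OO/.X.; (0,1)=-1→.XX/.OO/.X.; (1,0)=+0→..X/XOO/.X.*; (2,0)=-1→..X/.OO/XX.; (2,2)=-1→..X/.OO/.XX
ply 3, O at ..X/XOO/.X. | (0,0)=+0→O.X/XOO/.X.*; (0,1)=-1→.OX/XOO/.X.; (2,0)=+0→..X/XOO/OX.; (2,2)=-1→..X/XOO/.XO
ply 4, X at O.X/XOO/.X. | (0,1)=-1→OXX/XOO/.X.; (2,0)=-1→O.X/XOO/XX.; (2,2)=+0→O.X/XOO/.XX*
ply 5, O at O.X/XOO/.XX | (0,1)=-1→OOX/XOO/.XX; (2,0)=+0→O.X/XOO/OXX*
ply 6, X at O.X/XOO/OXX | (0,1)=+0→OXX/XOO/OXX*
ply 7: OXX/XOO/OXX is terminal +0 (O); from ..X/..O/.X. depth 6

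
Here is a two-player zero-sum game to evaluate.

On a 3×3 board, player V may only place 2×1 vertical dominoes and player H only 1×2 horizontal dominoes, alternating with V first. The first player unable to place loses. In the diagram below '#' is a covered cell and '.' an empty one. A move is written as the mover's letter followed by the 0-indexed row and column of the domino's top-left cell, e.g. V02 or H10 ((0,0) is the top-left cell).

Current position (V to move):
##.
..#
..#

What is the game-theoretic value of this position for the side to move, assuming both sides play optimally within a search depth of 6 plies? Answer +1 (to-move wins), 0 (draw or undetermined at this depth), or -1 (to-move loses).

ply 1, V at ##./..#/..# | V10=+1→##./#.#/#.#*; V11=+1→##./.##/.##
ply 2: ##./#.#/#.# is terminal -1 (H); from ##./..#/..# depth 6

value(##./..#/..#, V) = +1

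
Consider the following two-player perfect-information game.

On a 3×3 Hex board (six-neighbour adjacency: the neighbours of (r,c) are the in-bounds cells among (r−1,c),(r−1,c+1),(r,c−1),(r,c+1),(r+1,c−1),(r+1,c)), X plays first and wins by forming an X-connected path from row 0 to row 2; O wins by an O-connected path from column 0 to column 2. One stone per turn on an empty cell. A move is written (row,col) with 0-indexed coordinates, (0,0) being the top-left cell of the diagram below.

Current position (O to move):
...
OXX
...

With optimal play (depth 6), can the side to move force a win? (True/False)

O winning at [.../OXX/...]: False

ply 1, O at .../OXX/... | (0,0)=-1→O../OXX/...*; (0,1)=-1→.O./OXX/...; (0,2)=-1→..O/OXX/...; (2,0)=-1→.../OXX/O..; (2,1)=-1→.../OXX/.O.; (2,2)=-1→.../OXX/..O
ply 2, X at O../OXX/... | (0,1)=+1→OX./OXX/...*; (0,2)=+1→O.X/OXX/...; (2,0)=+1→O../OXX/X..; (2,1)=+1→O../OXX/.X.; (2,2)=+1→O../OXX/..X
ply 3, O at OX./OXX/... | (0,2)=-1→OXO/OXX/...*; (2,0)=-1→OX./OXX/O..; (2,1)=-1→OX./OXX/.O.; (2,2)=-1→OX./OXX/..O
ply 4, X at OXO/OXX/... | (2,0)=+1→OXO/OXX/X..*; (2,1)=+1→OXO/OXX/.X.; (2,2)=+1→OXO/OXX/..X
ply 5: OXO/OXX/X.. is terminal -1 (O); from .../OXX/... depth 6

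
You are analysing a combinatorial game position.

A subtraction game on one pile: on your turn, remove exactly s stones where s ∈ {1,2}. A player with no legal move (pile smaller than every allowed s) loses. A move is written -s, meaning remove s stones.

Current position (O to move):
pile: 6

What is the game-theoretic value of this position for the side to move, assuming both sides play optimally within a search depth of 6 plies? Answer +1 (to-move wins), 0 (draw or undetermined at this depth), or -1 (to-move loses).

ply 1, O at 6 | -1=-1→5*; -2=-1→4
ply 2, X at 5 | -1=-1→4; -2=+1→3*
ply 3, O at 3 | -1=-1→2*; -2=-1→1
ply 4, X at 2 | -1=-1→1; -2=+1→0*
ply 5: 0 is terminal -1 (O); from 6 depth 6

value(6, O) = -1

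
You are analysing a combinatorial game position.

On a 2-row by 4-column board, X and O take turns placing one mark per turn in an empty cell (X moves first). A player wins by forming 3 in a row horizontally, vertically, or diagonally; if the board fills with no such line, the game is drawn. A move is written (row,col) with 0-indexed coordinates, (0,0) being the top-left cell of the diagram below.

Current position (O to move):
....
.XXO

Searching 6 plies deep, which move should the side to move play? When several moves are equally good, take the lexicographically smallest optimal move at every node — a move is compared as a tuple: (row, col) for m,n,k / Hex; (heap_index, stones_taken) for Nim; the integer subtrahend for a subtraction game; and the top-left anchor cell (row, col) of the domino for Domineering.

O's best at [..../.XXO]: (1,0)

ply 1, O at ..../.XXO | (0,0)=-1→O.../.XXO; (0,1)=-1→.O../.XXO; (0,2)=-1→..O./.XXO; (0,3)=-1→...O/.XXO; (1,0)=+0→..../OXXO*
ply 2, X at ..../OXXO | (0,0)=+0→X.../OXXO*; (0,1)=+0→.X../OXXO; (0,2)=+0→..X./OXXO; (0,3)=+0→...X/OXXO
ply 3, O at X.../OXXO | (0,1)=+0→XO../OXXO*; (0,2)=+0→X.O./OXXO; (0,3)=+0→X..O/OXXO
ply 4, X at XO../OXXO | (0,2)=+0→XOX./OXXO*; (0,3)=+0→XO.X/OXXO
ply 5, O at XOX./OXXO | (0,3)=+0→XOXO/OXXO*
ply 6: XOXO/OXXO is terminal +0 (X); from ..../.XXO depth 6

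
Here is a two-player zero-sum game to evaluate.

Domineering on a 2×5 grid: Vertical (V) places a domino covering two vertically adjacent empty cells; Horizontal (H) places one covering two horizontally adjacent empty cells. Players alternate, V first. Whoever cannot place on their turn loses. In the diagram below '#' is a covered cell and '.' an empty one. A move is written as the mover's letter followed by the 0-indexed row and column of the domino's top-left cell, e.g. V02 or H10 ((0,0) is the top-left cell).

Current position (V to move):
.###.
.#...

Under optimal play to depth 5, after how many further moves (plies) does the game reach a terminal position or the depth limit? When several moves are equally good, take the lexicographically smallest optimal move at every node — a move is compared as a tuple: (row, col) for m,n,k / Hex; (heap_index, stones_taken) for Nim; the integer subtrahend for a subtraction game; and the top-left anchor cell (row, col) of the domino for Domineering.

PV length from [.###./.#...]: 3 plies

p1 V@[.###./.#...]: V00[####./##...]-1 V04[.####/.#..#]+1*
p2 H@[.####/.#..#]: H12[.####/.####]-1*
p3 V@[.####/.####]: V00[#####/#####]+1*
p4 H@[#####/#####] terminal -1; root [.###./.#...] d5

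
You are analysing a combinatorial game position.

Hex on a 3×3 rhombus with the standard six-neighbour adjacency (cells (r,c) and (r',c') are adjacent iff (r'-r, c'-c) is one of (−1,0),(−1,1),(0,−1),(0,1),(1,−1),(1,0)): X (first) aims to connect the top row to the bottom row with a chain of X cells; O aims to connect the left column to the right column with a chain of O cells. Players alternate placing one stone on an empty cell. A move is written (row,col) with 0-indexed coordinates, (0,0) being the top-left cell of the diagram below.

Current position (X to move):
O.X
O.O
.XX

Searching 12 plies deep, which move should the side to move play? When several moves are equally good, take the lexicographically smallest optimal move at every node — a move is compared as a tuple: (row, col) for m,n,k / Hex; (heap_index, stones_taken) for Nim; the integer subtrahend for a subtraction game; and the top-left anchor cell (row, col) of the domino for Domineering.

X's best at [O.X/O.O/.XX]: (1,1)

ply 1, X at O.X/O.O/.XX | (0,1)=-1→OXX/O.O/.XX; (1,1)=+1→O.X/OXO/.XX*; (2,0)=-1→O.X/O.O/XXX
ply 2: O.X/OXO/.XX is terminal -1 (O); from O.X/O.O/.XX depth 12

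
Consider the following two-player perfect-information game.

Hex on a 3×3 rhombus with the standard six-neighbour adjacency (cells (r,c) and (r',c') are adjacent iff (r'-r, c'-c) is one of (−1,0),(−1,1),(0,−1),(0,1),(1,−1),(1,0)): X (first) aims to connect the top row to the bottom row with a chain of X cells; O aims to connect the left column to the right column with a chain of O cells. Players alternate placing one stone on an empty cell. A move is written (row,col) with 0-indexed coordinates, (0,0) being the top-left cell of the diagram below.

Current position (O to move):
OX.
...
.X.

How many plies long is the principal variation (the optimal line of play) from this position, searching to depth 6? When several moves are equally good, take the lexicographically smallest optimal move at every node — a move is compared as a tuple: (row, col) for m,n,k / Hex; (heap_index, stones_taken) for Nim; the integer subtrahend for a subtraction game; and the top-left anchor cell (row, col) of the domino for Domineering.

p1 O@[OX./.../.X.]: (0,2)[OXO/.../.X.]-1 (1,0)[OX./O../.X.]-1 (1,1)[OX./.O./.X.]+1* (1,2)[OX./..O/.X.]-1 (2,0)[OX./.../OX.]-1 (2,2)[OX./.../.XO]-1
p2 X@[OX./.O./.X.]: (0,2)[OXX/.O./.X.]-1* (1,0)[OX./XO./.X.]-1 (1,2)[OX./.OX/.X.]-1 (2,0)[OX./.O./XX.]-1 (2,2)[OX./.O./.XX]-1
p3 O@[OXX/.O./.X.]: (1,0)[OXX/OO./.X.]-1 (1,2)[OXX/.OO/.X.]+1* (2,0)[OXX/.O./OX.]-1 (2,2)[OXX/.O./.XO]-1
p4 X@[OXX/.OO/.X.]: (1,0)[OXX/XOO/.X.]-1* (2,0)[OXX/.OO/XX.]-1 (2,2)[OXX/.OO/.XX]-1
p5 O@[OXX/XOO/.X.]: (2,0)[OXX/XOO/OX.]+1* (2,2)[OXX/XOO/.XO]-1
p6 X@[OXX/XOO/OX.] terminal -1; root [OX./.../.X.] d6

PV length from [OX./.../.X.]: 5 plies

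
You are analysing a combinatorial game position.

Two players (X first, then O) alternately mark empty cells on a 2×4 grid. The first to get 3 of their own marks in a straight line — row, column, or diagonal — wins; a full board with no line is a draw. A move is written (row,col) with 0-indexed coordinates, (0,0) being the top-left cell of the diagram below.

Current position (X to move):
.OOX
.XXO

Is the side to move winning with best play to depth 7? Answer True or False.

[.OOX/.XXO] X move#1: (0,0):+0/XOOX/.XXO, (1,0):+1/.OOX/XXXO*
[.OOX/XXXO] end (terminal -1, O#2); searched .OOX/.XXO to 7

X winning at [.OOX/.XXO]: True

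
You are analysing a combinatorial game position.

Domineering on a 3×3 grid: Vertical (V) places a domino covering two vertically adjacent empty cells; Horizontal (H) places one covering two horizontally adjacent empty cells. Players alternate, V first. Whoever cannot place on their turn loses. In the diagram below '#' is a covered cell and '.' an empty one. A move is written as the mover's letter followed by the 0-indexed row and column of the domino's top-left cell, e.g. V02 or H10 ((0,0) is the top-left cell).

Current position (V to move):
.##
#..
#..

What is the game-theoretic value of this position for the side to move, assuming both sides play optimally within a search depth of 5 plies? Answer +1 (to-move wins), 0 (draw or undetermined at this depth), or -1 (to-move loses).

value(.##/#../#.., V) = +1

[.##/#../#..] V move#1: V11:+1/.##/##./##.*, V12:+1/.##/#.#/#.#
[.##/##./##.] end (terminal -1, H#2); searched .##/#../#.. to 5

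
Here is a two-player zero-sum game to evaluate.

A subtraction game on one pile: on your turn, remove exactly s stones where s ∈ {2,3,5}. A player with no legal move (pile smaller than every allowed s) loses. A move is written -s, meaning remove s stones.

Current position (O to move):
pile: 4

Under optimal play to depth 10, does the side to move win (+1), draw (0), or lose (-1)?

value(4, O) = +1

p1 O@[4]: -2[2]-1 -3[1]+1*
p2 X@[1] terminal -1; root [4] d10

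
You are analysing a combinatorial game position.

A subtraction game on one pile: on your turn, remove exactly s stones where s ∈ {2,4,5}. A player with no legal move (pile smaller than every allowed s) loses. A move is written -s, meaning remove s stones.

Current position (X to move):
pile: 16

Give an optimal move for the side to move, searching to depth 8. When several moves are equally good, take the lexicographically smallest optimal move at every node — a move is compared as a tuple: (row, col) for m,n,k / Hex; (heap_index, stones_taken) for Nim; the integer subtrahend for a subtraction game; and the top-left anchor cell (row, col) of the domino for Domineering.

X's best at [16]: -2

ply 1, X at 16 | -2=+1→14*; -4=-1→12; -5=-1→11
ply 2, O at 14 | -2=-1→12*; -4=-1→10; -5=-1→9
ply 3, X at 12 | -2=-1→10; -4=+1→8*; -5=+1→7
ply 4, O at 8 | -2=-1→6*; -4=-1→4; -5=-1→3
ply 5, X at 6 | -2=-1→4; -4=-1→2; -5=+1→1*
ply 6: 1 is terminal -1 (O); from 16 depth 8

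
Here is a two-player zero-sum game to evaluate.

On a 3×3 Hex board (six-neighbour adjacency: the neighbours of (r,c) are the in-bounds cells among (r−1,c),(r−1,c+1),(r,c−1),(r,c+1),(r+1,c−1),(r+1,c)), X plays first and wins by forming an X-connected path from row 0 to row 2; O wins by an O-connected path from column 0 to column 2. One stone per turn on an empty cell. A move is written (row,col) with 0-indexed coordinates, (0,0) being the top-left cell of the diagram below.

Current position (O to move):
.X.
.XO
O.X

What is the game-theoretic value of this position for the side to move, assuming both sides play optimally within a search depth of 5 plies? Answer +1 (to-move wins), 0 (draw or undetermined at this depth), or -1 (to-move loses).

value(.X./.XO/O.X, O) = +1

p1 O@[.X./.XO/O.X]: (0,0)[OX./.XO/O.X]-1 (0,2)[.XO/.XO/O.X]-1 (1,0)[.X./OXO/O.X]-1 (2,1)[.X./.XO/OOX]+1*
p2 X@[.X./.XO/OOX] terminal -1; root [.X./.XO/O.X] d5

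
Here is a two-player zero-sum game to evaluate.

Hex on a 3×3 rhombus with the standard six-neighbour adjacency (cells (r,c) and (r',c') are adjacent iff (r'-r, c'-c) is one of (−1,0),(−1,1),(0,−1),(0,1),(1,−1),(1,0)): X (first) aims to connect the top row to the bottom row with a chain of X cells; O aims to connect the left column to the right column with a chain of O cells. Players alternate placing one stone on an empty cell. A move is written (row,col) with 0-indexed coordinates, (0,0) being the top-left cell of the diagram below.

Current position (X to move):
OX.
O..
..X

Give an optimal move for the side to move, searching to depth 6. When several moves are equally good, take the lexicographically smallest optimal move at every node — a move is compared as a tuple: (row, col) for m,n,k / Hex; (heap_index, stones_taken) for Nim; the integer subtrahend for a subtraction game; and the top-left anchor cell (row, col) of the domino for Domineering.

X's best at [OX./O../..X]: (0,2)

p1 X@[OX./O../..X]: (0,2)[OXX/O../..X]+1* (1,1)[OX./OX./..X]+1 (1,2)[OX./O.X/..X]+1 (2,0)[OX./O../X.X]-1 (2,1)[OX./O../.XX]-1
p2 O@[OXX/O../..X]: (1,1)[OXX/OO./..X]-1* (1,2)[OXX/O.O/..X]-1 (2,0)[OXX/O../O.X]-1 (2,1)[OXX/O../.OX]-1
p3 X@[OXX/OO./..X]: (1,2)[OXX/OOX/..X]+1* (2,0)[OXX/OO./X.X]-1 (2,1)[OXX/OO./.XX]-1
p4 O@[OXX/OOX/..X] terminal -1; root [OX./O../..X] d6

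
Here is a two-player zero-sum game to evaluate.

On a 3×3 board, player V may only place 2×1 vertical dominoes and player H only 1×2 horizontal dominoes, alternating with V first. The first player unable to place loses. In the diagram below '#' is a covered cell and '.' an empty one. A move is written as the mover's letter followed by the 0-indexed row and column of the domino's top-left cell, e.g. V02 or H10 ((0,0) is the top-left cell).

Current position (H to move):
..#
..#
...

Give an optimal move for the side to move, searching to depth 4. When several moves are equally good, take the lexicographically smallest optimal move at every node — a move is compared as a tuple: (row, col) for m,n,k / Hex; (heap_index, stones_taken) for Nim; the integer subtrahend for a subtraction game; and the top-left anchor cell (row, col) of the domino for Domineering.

ply 1, H at ..#/..#/... | H00=-1→###/..#/...; H10=+1→..#/###/...*; H20=-1→..#/..#/##.; H21=-1→..#/..#/.##
ply 2: ..#/###/... is terminal -1 (V); from ..#/..#/... depth 4

H's best at [..#/..#/...]: H10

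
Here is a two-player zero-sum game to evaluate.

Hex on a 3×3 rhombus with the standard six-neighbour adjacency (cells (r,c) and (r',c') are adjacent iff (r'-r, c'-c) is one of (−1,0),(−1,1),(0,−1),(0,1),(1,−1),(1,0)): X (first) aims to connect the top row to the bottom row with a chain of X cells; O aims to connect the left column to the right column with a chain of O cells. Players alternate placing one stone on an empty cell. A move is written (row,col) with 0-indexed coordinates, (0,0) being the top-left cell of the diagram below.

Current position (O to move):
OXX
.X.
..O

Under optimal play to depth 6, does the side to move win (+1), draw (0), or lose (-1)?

p1 O@[OXX/.X./..O]: (1,0)[OXX/OX./..O]-1* (1,2)[OXX/.XO/..O]-1 (2,0)[OXX/.X./O.O]-1 (2,1)[OXX/.X./.OO]-1
p2 X@[OXX/OX./..O]: (1,2)[OXX/OXX/..O]+1* (2,0)[OXX/OX./X.O]+1 (2,1)[OXX/OX./.XO]+1
p3 O@[OXX/OXX/..O]: (2,0)[OXX/OXX/O.O]-1* (2,1)[OXX/OXX/.OO]-1
p4 X@[OXX/OXX/O.O]: (2,1)[OXX/OXX/OXO]+1*
p5 O@[OXX/OXX/OXO] terminal -1; root [OXX/.X./..O] d6

value(OXX/.X./..O, O) = -1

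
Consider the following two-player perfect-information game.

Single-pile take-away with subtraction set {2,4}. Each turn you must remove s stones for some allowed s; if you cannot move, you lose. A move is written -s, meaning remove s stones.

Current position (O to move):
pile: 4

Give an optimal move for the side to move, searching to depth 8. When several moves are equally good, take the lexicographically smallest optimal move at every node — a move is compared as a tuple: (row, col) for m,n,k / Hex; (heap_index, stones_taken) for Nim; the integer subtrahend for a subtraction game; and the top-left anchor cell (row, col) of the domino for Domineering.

p1 O@[4]: -2[2]-1 -4[0]+1*
p2 X@[0] terminal -1; root [4] d8

O's best at [4]: -4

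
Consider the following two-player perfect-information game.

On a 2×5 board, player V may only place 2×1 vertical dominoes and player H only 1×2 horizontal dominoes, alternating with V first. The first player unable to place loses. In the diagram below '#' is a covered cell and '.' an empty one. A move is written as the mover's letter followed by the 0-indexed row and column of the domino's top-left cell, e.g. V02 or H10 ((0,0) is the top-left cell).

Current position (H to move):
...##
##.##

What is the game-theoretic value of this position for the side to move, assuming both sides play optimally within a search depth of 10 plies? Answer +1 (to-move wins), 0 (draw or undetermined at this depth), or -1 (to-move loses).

[...##/##.##] H move#1: H00:-1/##.##/##.##, H01:+1/.####/##.##*
[.####/##.##] end (terminal -1, V#2); searched ...##/##.## to 10

value(...##/##.##, H) = +1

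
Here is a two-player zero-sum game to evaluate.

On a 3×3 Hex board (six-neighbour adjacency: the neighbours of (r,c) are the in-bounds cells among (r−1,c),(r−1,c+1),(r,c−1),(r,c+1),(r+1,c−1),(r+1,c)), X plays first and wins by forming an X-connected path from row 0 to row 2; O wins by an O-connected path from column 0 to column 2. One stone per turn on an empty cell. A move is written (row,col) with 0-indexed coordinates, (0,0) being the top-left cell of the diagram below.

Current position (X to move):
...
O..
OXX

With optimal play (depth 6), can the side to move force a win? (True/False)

X winning at [.../O../OXX]: True

[.../O../OXX] X move#1: (0,0):-1/X../O../OXX, (0,1):-1/.X./O../OXX, (0,2):+1/..X/O../OXX*, (1,1):+1/.../OX./OXX, (1,2):-1/.../O.X/OXX
[..X/O../OXX] O move#2: (0,0):-1/O.X/O../OXX*, (0,1):-1/.OX/O../OXX, (1,1):-1/..X/OO./OXX, (1,2):-1/..X/O.O/OXX
[O.X/O../OXX] X move#3: (0,1):+1/OXX/O../OXX*, (1,1):+1/O.X/OX./OXX, (1,2):+1/O.X/O.X/OXX
[OXX/O../OXX] O move#4: (1,1):-1/OXX/OO./OXX*, (1,2):-1/OXX/O.O/OXX
[OXX/OO./OXX] X move#5: (1,2):+1/OXX/OOX/OXX*
[OXX/OOX/OXX] end (terminal -1, O#6); searched .../O../OXX to 6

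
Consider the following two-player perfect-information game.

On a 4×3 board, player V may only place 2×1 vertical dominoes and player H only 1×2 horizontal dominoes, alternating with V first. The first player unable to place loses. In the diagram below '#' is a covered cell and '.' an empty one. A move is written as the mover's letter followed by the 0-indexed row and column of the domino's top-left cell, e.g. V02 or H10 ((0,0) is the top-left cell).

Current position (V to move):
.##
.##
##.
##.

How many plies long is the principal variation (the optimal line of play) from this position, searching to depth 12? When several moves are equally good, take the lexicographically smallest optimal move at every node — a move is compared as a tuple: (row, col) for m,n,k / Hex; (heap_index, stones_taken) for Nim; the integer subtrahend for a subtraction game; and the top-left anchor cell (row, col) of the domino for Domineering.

[.##/.##/##./##.] V move#1: V00:+1/###/###/##./##.*, V22:+1/.##/.##/###/###
[###/###/##./##.] end (terminal -1, H#2); searched .##/.##/##./##. to 12

PV length from [.##/.##/##./##.]: 1 ply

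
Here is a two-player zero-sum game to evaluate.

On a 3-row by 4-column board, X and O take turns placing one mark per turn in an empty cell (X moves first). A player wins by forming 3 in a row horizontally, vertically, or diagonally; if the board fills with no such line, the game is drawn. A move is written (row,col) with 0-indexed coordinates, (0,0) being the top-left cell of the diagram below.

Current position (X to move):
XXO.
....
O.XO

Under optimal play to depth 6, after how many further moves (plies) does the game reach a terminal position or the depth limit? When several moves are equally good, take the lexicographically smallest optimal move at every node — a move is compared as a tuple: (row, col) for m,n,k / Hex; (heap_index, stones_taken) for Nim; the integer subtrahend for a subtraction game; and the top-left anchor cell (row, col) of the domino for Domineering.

PV length from [XXO./..../O.XO]: 1 ply

[XXO./..../O.XO] X move#1: (0,3):-1/XXOX/..../O.XO, (1,0):-1/XXO./X.../O.XO, (1,1):+1/XXO./.X../O.XO*, (1,2):-1/XXO./..X./O.XO, (1,3):-1/XXO./...X/O.XO, (2,1):-1/XXO./..../OXXO
[XXO./.X../O.XO] end (terminal -1, O#2); searched XXO./..../O.XO to 6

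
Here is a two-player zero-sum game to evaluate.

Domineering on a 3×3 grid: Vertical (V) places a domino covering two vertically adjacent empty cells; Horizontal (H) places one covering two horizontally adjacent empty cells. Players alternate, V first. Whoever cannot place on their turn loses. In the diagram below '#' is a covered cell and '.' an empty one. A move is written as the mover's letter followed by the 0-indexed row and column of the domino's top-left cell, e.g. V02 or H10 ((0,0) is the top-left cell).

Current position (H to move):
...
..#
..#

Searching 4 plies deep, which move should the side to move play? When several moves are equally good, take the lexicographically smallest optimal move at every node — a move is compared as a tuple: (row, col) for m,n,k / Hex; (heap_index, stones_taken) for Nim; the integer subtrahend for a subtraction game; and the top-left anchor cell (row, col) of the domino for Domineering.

p1 H@[.../..#/..#]: H00[##./..#/..#]-1 H01[.##/..#/..#]-1 H10[.../###/..#]+1* H20[.../..#/###]-1
p2 V@[.../###/..#] terminal -1; root [.../..#/..#] d4

H's best at [.../..#/..#]: H10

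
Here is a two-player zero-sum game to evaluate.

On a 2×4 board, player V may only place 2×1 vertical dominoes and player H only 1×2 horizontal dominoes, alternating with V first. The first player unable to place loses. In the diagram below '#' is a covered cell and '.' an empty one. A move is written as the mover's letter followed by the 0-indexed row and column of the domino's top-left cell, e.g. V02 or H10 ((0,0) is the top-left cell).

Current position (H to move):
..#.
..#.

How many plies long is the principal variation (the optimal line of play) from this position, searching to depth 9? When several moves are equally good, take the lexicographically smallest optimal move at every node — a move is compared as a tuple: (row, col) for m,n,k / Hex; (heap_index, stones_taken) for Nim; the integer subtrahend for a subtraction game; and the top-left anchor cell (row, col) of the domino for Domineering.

PV length from [..#./..#.]: 3 plies

p1 H@[..#./..#.]: H00[###./..#.]+1* H10[..#./###.]+1
p2 V@[###./..#.]: V03[####/..##]-1*
p3 H@[####/..##]: H10[####/####]+1*
p4 V@[####/####] terminal -1; root [..#./..#.] d9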